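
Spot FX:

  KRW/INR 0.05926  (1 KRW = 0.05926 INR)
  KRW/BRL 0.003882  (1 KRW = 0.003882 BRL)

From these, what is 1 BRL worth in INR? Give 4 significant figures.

BRL/INR = 15.27

1 BRL ÷ 0.003882 = 257.599 KRW
257.599 KRW × 0.05926 = 15.2653 INR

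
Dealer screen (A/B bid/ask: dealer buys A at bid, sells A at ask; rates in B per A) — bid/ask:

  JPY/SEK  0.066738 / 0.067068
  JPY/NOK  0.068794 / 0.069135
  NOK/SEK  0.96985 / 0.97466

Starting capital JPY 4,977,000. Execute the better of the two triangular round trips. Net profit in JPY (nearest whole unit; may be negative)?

Net result: JPY -25,835 (no profitable arbitrage after spreads)

Best loop JPY → NOK → SEK → JPY:
JPY 4,977,000 × 0.068794 (sell JPY at bid) = NOK 342,387.74
NOK 342,387.74 × 0.96985 (sell NOK at bid) = SEK 332,064.75
SEK 332,064.75 ÷ 0.067068 (buy JPY at ask) = JPY 4,951,165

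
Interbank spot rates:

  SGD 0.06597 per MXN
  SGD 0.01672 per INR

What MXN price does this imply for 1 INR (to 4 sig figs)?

INR/MXN = 0.2534

1 INR × 0.01672 = 0.01672 SGD
0.01672 SGD ÷ 0.06597 = 0.253449 MXN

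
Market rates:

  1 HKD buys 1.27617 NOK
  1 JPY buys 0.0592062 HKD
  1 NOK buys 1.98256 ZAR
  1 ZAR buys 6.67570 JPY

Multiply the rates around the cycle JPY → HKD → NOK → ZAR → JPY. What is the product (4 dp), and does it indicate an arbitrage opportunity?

Around JPY → HKD → NOK → ZAR → JPY: 1 × 0.0592062 × 1.27617 × 1.98256 × 6.67570 = 0.999997
Product ≈ 1 (deviation 0.000%, within rounding noise).

1.0000 (no arbitrage)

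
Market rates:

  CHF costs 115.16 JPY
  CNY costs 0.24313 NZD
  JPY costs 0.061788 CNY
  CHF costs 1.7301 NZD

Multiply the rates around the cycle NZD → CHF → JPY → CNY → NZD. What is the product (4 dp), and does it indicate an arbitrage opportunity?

Around NZD → CHF → JPY → CNY → NZD: 1 ÷ 1.7301 × 115.16 × 0.061788 × 0.24313 = 0.999938
Product ≈ 1 (deviation 0.006%, within rounding noise).

0.9999 (no arbitrage)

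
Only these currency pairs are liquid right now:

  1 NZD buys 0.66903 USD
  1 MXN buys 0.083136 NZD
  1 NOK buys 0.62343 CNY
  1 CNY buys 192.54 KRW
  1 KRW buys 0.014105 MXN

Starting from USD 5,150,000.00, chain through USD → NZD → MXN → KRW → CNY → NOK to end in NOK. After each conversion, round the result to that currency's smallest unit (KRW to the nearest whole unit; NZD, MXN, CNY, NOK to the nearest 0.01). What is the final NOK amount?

USD 5,150,000.00 ÷ 0.66903 = NZD 7,697,711.61
NZD 7,697,711.61 ÷ 0.083136 = MXN 92,591,796.69
MXN 92,591,796.69 ÷ 0.014105 = KRW 6,564,466,267
KRW 6,564,466,267 ÷ 192.54 = CNY 34,094,038.99
CNY 34,094,038.99 ÷ 0.62343 = NOK 54,687,838.23

NOK 54,687,838.23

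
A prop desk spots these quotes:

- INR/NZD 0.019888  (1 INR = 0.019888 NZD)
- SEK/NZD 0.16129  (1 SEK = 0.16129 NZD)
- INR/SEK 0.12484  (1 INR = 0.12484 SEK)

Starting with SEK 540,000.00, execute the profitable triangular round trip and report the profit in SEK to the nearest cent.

Profit: SEK 6,718.60

Profitable loop is SEK → NZD → INR → SEK:
SEK 540,000.00 × 0.16129 = NZD 87,096.60
NZD 87,096.60 ÷ 0.019888 = INR 4,379,354.38
INR 4,379,354.38 × 0.12484 = SEK 546,718.60
Profit = SEK 546,718.60 − SEK 540,000.00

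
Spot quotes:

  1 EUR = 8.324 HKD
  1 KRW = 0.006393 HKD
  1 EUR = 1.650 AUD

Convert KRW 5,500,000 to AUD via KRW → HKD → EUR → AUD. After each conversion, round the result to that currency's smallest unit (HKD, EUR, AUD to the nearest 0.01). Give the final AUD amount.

KRW 5,500,000 × 0.006393 = HKD 35,161.50
HKD 35,161.50 ÷ 8.324 = EUR 4,224.11
EUR 4,224.11 × 1.650 = AUD 6,969.78

AUD 6,969.78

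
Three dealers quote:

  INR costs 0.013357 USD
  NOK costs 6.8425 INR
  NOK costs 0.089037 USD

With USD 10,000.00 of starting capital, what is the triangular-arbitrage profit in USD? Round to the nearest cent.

Profit: USD 264.86

Profitable loop is USD → NOK → INR → USD:
USD 10,000.00 ÷ 0.089037 = NOK 112,312.86
NOK 112,312.86 × 6.8425 = INR 768,500.74
INR 768,500.74 × 0.013357 = USD 10,264.86
Profit = USD 10,264.86 − USD 10,000.00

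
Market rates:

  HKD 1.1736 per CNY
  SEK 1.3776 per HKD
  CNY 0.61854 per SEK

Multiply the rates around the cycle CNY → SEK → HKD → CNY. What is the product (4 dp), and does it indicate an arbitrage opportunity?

1.0000 (no arbitrage)

Around CNY → SEK → HKD → CNY: 1 ÷ 0.61854 ÷ 1.3776 ÷ 1.1736 = 0.999975
Product ≈ 1 (deviation 0.003%, within rounding noise).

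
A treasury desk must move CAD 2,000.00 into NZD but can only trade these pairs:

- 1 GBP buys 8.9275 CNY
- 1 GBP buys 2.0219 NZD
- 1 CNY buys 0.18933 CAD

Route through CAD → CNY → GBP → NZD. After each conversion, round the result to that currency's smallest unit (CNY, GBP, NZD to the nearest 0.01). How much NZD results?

CAD 2,000.00 ÷ 0.18933 = CNY 10,563.57
CNY 10,563.57 ÷ 8.9275 = GBP 1,183.26
GBP 1,183.26 × 2.0219 = NZD 2,392.43

NZD 2,392.43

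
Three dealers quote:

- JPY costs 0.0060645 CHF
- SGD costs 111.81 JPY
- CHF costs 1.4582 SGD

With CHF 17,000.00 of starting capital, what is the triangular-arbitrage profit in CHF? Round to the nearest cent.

Profitable loop is CHF → JPY → SGD → CHF:
CHF 17,000.00 ÷ 0.0060645 = JPY 2,803,199
JPY 2,803,199 ÷ 111.81 = SGD 25,071.09
SGD 25,071.09 ÷ 1.4582 = CHF 17,193.18
Profit = CHF 17,193.18 − CHF 17,000.00

Profit: CHF 193.18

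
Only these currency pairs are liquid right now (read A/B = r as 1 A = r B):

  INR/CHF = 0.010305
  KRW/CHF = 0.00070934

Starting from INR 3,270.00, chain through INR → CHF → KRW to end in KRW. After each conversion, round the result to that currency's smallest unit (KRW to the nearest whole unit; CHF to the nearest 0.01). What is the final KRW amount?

INR 3,270.00 × 0.010305 = CHF 33.70
CHF 33.70 ÷ 0.00070934 = KRW 47,509

KRW 47,509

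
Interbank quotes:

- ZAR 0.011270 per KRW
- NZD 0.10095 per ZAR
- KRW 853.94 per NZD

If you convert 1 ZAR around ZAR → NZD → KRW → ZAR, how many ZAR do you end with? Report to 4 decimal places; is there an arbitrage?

Around ZAR → NZD → KRW → ZAR: 1 × 0.10095 × 853.94 × 0.011270 = 0.971533
Product < 1; profitable direction is ZAR → KRW → NZD → ZAR.

0.9715 (arbitrage exists)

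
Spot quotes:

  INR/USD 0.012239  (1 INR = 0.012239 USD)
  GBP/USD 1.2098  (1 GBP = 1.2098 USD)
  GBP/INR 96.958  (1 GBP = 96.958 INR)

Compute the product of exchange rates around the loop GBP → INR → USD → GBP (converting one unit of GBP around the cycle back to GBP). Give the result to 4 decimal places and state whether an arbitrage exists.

0.9809 (arbitrage exists)

Around GBP → INR → USD → GBP: 1 × 96.958 × 0.012239 ÷ 1.2098 = 0.980880
Product < 1; profitable direction is GBP → USD → INR → GBP.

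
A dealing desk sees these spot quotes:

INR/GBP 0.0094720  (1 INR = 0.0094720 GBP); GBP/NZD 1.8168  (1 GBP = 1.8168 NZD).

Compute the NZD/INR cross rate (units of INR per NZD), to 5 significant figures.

1 NZD ÷ 1.8168 = 0.550418 GBP
0.550418 GBP ÷ 0.0094720 = 58.11 INR

NZD/INR = 58.110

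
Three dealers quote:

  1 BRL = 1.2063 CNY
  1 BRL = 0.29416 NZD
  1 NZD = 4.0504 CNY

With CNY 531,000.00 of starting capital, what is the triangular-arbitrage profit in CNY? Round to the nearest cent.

Profit: CNY 6,611.21

Profitable loop is CNY → NZD → BRL → CNY:
CNY 531,000.00 ÷ 4.0504 = NZD 131,098.16
NZD 131,098.16 ÷ 0.29416 = BRL 445,669.58
BRL 445,669.58 × 1.2063 = CNY 537,611.21
Profit = CNY 537,611.21 − CNY 531,000.00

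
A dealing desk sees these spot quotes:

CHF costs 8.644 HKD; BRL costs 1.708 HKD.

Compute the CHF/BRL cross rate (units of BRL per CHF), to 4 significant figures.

1 CHF × 8.644 = 8.644 HKD
8.644 HKD ÷ 1.708 = 5.06089 BRL

CHF/BRL = 5.061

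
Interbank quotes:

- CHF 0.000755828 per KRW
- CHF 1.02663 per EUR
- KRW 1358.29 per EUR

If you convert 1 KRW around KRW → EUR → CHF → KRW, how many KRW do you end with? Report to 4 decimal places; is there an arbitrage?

1.0000 (no arbitrage)

Around KRW → EUR → CHF → KRW: 1 ÷ 1358.29 × 1.02663 ÷ 0.000755828 = 0.999996
Product ≈ 1 (deviation 0.000%, within rounding noise).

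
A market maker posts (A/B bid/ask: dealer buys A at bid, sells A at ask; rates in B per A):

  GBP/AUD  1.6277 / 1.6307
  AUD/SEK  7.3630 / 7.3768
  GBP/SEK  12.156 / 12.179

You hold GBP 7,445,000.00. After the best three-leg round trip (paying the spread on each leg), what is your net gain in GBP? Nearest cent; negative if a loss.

Net profit: GBP 78,385.46

Best loop GBP → SEK → AUD → GBP:
GBP 7,445,000.00 × 12.156 (sell GBP at bid) = SEK 90,501,420.00
SEK 90,501,420.00 ÷ 7.3768 (buy AUD at ask) = AUD 12,268,384.67
AUD 12,268,384.67 ÷ 1.6307 (buy GBP at ask) = GBP 7,523,385.46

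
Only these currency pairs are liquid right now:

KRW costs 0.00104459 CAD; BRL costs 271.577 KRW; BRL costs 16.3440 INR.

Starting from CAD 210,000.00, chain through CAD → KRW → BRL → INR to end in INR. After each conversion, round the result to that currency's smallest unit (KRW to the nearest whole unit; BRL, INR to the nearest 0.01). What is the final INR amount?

CAD 210,000.00 ÷ 0.00104459 = KRW 201,035,813
KRW 201,035,813 ÷ 271.577 = BRL 740,253.46
BRL 740,253.46 × 16.3440 = INR 12,098,702.55

INR 12,098,702.55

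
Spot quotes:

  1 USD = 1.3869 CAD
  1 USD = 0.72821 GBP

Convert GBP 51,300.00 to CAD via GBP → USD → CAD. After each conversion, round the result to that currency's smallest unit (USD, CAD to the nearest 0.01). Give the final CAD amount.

GBP 51,300.00 ÷ 0.72821 = USD 70,446.71
USD 70,446.71 × 1.3869 = CAD 97,702.54

CAD 97,702.54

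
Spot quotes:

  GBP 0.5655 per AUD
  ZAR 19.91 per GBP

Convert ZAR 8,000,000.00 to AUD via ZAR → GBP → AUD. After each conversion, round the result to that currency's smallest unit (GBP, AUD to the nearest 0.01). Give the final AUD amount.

ZAR 8,000,000.00 ÷ 19.91 = GBP 401,808.14
GBP 401,808.14 ÷ 0.5655 = AUD 710,536.06

AUD 710,536.06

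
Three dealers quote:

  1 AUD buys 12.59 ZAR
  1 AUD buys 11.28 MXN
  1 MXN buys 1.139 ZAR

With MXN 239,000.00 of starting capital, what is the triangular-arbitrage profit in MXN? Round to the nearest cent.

Profitable loop is MXN → ZAR → AUD → MXN:
MXN 239,000.00 × 1.139 = ZAR 272,221.00
ZAR 272,221.00 ÷ 12.59 = AUD 21,622.00
AUD 21,622.00 × 11.28 = MXN 243,896.18
Profit = MXN 243,896.18 − MXN 239,000.00

Profit: MXN 4,896.18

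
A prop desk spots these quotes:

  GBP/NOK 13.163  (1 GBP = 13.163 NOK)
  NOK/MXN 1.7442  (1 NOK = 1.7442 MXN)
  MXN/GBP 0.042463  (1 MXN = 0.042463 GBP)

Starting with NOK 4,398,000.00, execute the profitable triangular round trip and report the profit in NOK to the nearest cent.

Profit: NOK 113,213.57

Profitable loop is NOK → GBP → MXN → NOK:
NOK 4,398,000.00 ÷ 13.163 = GBP 334,118.36
GBP 334,118.36 ÷ 0.042463 = MXN 7,868,458.71
MXN 7,868,458.71 ÷ 1.7442 = NOK 4,511,213.57
Profit = NOK 4,511,213.57 − NOK 4,398,000.00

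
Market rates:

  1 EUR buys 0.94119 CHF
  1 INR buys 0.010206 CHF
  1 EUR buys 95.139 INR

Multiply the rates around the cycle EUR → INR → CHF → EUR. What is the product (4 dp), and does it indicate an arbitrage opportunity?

1.0317 (arbitrage exists)

Around EUR → INR → CHF → EUR: 1 × 95.139 × 0.010206 ÷ 0.94119 = 1.031661
Product > 1; profitable direction is EUR → INR → CHF → EUR.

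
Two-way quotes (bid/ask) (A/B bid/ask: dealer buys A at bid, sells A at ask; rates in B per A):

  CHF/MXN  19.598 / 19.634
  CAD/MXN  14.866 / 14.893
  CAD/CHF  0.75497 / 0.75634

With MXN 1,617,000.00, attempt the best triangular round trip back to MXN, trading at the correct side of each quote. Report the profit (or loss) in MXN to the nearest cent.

Net profit: MXN 1,744.45

Best loop MXN → CHF → CAD → MXN:
MXN 1,617,000.00 ÷ 19.634 (buy CHF at ask) = CHF 82,357.14
CHF 82,357.14 ÷ 0.75634 (buy CAD at ask) = CAD 108,889.04
CAD 108,889.04 × 14.866 (sell CAD at bid) = MXN 1,618,744.45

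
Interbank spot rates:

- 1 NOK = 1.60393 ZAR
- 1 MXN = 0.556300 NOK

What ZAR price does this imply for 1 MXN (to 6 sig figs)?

1 MXN × 0.556300 = 0.5563 NOK
0.5563 NOK × 1.60393 = 0.892266 ZAR

MXN/ZAR = 0.892266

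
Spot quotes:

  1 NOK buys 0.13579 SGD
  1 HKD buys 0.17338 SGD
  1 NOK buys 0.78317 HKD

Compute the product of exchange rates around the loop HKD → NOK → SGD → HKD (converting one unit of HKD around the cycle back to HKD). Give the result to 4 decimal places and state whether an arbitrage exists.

1.0000 (no arbitrage)

Around HKD → NOK → SGD → HKD: 1 ÷ 0.78317 × 0.13579 ÷ 0.17338 = 1.000029
Product ≈ 1 (deviation 0.003%, within rounding noise).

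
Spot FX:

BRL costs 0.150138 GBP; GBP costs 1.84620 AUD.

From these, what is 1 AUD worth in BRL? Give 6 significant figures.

1 AUD ÷ 1.84620 = 0.541653 GBP
0.541653 GBP ÷ 0.150138 = 3.6077 BRL

AUD/BRL = 3.60770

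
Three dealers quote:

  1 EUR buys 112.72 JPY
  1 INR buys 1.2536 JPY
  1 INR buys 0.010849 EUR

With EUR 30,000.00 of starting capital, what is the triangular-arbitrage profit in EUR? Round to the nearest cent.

Profit: EUR 753.15

Profitable loop is EUR → INR → JPY → EUR:
EUR 30,000.00 ÷ 0.010849 = INR 2,765,231.82
INR 2,765,231.82 × 1.2536 = JPY 3,466,495
JPY 3,466,495 ÷ 112.72 = EUR 30,753.15
Profit = EUR 30,753.15 − EUR 30,000.00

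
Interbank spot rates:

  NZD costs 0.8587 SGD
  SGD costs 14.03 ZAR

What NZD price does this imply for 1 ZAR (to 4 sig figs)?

ZAR/NZD = 0.08300

1 ZAR ÷ 14.03 = 0.0712758 SGD
0.0712758 SGD ÷ 0.8587 = 0.0830044 NZD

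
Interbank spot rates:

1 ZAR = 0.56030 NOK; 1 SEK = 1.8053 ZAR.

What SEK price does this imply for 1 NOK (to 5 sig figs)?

1 NOK ÷ 0.56030 = 1.78476 ZAR
1.78476 ZAR ÷ 1.8053 = 0.988621 SEK

NOK/SEK = 0.98862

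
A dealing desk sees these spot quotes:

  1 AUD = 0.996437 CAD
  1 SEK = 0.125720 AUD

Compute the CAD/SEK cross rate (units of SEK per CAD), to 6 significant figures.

CAD/SEK = 7.98263

1 CAD ÷ 0.996437 = 1.00358 AUD
1.00358 AUD ÷ 0.125720 = 7.98263 SEK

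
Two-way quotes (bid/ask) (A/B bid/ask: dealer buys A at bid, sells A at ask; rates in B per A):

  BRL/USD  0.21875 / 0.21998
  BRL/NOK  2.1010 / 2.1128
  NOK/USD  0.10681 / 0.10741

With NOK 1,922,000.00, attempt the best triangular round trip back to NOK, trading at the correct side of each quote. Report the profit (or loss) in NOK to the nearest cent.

Best loop NOK → USD → BRL → NOK:
NOK 1,922,000.00 × 0.10681 (sell NOK at bid) = USD 205,288.82
USD 205,288.82 ÷ 0.21998 (buy BRL at ask) = BRL 933,215.84
BRL 933,215.84 × 2.1010 (sell BRL at bid) = NOK 1,960,686.48

Net profit: NOK 38,686.48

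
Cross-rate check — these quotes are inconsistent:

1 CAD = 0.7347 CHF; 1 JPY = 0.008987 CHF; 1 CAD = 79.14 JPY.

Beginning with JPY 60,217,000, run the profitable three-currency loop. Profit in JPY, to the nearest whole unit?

Profit: JPY 1,987,008

Profitable loop is JPY → CAD → CHF → JPY:
JPY 60,217,000 ÷ 79.14 = CAD 760,892.09
CAD 760,892.09 × 0.7347 = CHF 559,027.42
CHF 559,027.42 ÷ 0.008987 = JPY 62,204,008
Profit = JPY 62,204,008 − JPY 60,217,000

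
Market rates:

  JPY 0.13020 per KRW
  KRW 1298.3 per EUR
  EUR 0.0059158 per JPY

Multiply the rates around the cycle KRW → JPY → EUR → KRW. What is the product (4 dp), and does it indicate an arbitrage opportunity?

Around KRW → JPY → EUR → KRW: 1 × 0.13020 × 0.0059158 × 1298.3 = 0.999999
Product ≈ 1 (deviation 0.000%, within rounding noise).

1.0000 (no arbitrage)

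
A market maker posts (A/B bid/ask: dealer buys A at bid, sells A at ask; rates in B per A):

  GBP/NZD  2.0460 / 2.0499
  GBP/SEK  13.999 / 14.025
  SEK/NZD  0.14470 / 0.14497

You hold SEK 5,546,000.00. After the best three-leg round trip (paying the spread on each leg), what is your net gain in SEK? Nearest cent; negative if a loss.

Best loop SEK → GBP → NZD → SEK:
SEK 5,546,000.00 ÷ 14.025 (buy GBP at ask) = GBP 395,436.72
GBP 395,436.72 × 2.0460 (sell GBP at bid) = NZD 809,063.53
NZD 809,063.53 ÷ 0.14497 (buy SEK at ask) = SEK 5,580,903.15

Net profit: SEK 34,903.15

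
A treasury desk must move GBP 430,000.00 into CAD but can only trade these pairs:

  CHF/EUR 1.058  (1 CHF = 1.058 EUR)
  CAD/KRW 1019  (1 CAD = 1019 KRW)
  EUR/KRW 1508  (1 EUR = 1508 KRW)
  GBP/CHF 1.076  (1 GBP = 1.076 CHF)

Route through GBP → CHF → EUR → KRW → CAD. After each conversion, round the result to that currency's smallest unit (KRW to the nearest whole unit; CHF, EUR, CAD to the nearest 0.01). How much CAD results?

GBP 430,000.00 × 1.076 = CHF 462,680.00
CHF 462,680.00 × 1.058 = EUR 489,515.44
EUR 489,515.44 × 1508 = KRW 738,189,284
KRW 738,189,284 ÷ 1019 = CAD 724,425.21

CAD 724,425.21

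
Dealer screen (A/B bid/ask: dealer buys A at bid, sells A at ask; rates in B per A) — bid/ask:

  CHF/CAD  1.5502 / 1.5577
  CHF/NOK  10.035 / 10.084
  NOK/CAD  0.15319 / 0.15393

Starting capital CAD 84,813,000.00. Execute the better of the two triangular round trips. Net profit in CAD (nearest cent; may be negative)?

Best loop CAD → NOK → CHF → CAD:
CAD 84,813,000.00 ÷ 0.15393 (buy NOK at ask) = NOK 550,984,213.60
NOK 550,984,213.60 ÷ 10.084 (buy CHF at ask) = CHF 54,639,449.98
CHF 54,639,449.98 × 1.5502 (sell CHF at bid) = CAD 84,702,075.36

Net result: CAD -110,924.64 (no profitable arbitrage after spreads)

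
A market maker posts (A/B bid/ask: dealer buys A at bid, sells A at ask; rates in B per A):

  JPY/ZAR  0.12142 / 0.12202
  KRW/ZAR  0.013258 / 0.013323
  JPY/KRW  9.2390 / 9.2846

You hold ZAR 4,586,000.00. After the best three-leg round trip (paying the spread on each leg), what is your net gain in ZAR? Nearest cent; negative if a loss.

Best loop ZAR → JPY → KRW → ZAR:
ZAR 4,586,000.00 ÷ 0.12202 (buy JPY at ask) = JPY 37,584,003
JPY 37,584,003 × 9.2390 (sell JPY at bid) = KRW 347,238,600
KRW 347,238,600 × 0.013258 (sell KRW at bid) = ZAR 4,603,689.36

Net profit: ZAR 17,689.36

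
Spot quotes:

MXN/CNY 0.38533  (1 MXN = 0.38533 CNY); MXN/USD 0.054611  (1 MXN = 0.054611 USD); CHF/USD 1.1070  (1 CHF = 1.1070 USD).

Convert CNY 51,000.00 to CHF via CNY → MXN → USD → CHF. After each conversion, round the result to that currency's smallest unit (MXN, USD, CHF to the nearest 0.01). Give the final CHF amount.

CHF 6,529.35

CNY 51,000.00 ÷ 0.38533 = MXN 132,354.09
MXN 132,354.09 × 0.054611 = USD 7,227.99
USD 7,227.99 ÷ 1.1070 = CHF 6,529.35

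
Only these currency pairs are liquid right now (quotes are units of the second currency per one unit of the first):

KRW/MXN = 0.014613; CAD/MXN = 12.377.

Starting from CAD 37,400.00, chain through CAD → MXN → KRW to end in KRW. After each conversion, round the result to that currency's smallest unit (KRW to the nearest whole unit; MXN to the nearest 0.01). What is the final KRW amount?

CAD 37,400.00 × 12.377 = MXN 462,899.80
MXN 462,899.80 ÷ 0.014613 = KRW 31,677,260

KRW 31,677,260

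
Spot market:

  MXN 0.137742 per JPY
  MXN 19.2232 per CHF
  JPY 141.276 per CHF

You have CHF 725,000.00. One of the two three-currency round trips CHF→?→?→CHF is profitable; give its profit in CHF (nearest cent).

Profit: CHF 8,917.25

Profitable loop is CHF → JPY → MXN → CHF:
CHF 725,000.00 × 141.276 = JPY 102,425,100
JPY 102,425,100 × 0.137742 = MXN 14,108,238.12
MXN 14,108,238.12 ÷ 19.2232 = CHF 733,917.25
Profit = CHF 733,917.25 − CHF 725,000.00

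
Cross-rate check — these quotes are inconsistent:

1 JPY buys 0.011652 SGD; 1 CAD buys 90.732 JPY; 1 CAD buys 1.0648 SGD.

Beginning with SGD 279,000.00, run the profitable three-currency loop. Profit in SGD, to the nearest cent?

Profit: SGD 2,003.21

Profitable loop is SGD → JPY → CAD → SGD:
SGD 279,000.00 ÷ 0.011652 = JPY 23,944,387
JPY 23,944,387 ÷ 90.732 = CAD 263,902.34
CAD 263,902.34 × 1.0648 = SGD 281,003.21
Profit = SGD 281,003.21 − SGD 279,000.00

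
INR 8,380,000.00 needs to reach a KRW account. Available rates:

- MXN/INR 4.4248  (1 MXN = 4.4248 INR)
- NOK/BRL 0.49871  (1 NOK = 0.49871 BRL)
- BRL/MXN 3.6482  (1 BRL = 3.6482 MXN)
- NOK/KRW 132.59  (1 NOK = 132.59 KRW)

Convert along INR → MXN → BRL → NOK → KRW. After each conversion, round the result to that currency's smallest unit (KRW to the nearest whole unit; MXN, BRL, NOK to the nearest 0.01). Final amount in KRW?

INR 8,380,000.00 ÷ 4.4248 = MXN 1,893,870.91
MXN 1,893,870.91 ÷ 3.6482 = BRL 519,124.75
BRL 519,124.75 ÷ 0.49871 = NOK 1,040,935.11
NOK 1,040,935.11 × 132.59 = KRW 138,017,586

KRW 138,017,586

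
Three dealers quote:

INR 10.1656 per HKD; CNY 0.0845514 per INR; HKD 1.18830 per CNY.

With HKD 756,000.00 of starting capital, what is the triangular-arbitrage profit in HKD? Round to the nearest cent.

Profitable loop is HKD → INR → CNY → HKD:
HKD 756,000.00 × 10.1656 = INR 7,685,193.60
INR 7,685,193.60 × 0.0845514 = CNY 649,793.88
CNY 649,793.88 × 1.18830 = HKD 772,150.07
Profit = HKD 772,150.07 − HKD 756,000.00

Profit: HKD 16,150.07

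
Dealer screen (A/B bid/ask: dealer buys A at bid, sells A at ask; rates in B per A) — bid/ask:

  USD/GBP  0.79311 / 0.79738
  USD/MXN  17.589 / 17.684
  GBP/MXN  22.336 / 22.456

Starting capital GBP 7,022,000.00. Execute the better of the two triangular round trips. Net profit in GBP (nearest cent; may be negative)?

Best loop GBP → MXN → USD → GBP:
GBP 7,022,000.00 × 22.336 (sell GBP at bid) = MXN 156,843,392.00
MXN 156,843,392.00 ÷ 17.684 (buy USD at ask) = USD 8,869,225.97
USD 8,869,225.97 × 0.79311 (sell USD at bid) = GBP 7,034,271.81

Net profit: GBP 12,271.81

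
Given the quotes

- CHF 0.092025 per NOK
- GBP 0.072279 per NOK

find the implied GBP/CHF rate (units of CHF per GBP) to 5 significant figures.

1 GBP ÷ 0.072279 = 13.8353 NOK
13.8353 NOK × 0.092025 = 1.27319 CHF

GBP/CHF = 1.2732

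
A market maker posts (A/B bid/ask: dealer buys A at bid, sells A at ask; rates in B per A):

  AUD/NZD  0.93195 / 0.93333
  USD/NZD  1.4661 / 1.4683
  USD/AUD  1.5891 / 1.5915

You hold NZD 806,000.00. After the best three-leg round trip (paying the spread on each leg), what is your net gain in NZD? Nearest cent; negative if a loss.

Best loop NZD → USD → AUD → NZD:
NZD 806,000.00 ÷ 1.4683 (buy USD at ask) = USD 548,934.14
USD 548,934.14 × 1.5891 (sell USD at bid) = AUD 872,311.24
AUD 872,311.24 × 0.93195 (sell AUD at bid) = NZD 812,950.46

Net profit: NZD 6,950.46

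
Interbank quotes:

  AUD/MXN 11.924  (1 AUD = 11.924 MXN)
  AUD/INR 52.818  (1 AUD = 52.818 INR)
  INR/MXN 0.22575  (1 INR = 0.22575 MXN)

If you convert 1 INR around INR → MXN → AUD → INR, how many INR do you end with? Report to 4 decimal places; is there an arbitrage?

Around INR → MXN → AUD → INR: 1 × 0.22575 ÷ 11.924 × 52.818 = 0.999972
Product ≈ 1 (deviation 0.003%, within rounding noise).

1.0000 (no arbitrage)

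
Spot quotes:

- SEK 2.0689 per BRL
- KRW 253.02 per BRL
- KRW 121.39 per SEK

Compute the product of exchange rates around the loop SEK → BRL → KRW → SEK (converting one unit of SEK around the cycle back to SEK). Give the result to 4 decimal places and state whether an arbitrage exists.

1.0075 (arbitrage exists)

Around SEK → BRL → KRW → SEK: 1 ÷ 2.0689 × 253.02 ÷ 121.39 = 1.007471
Product > 1; profitable direction is SEK → BRL → KRW → SEK.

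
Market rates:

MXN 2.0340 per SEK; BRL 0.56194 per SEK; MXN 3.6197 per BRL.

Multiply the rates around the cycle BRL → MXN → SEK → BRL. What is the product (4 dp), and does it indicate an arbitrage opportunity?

1.0000 (no arbitrage)

Around BRL → MXN → SEK → BRL: 1 × 3.6197 ÷ 2.0340 × 0.56194 = 1.000027
Product ≈ 1 (deviation 0.003%, within rounding noise).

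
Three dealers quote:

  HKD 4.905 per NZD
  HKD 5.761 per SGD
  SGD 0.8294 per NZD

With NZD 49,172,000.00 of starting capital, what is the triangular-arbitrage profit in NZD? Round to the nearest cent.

Profit: NZD 1,305,167.70

Profitable loop is NZD → HKD → SGD → NZD:
NZD 49,172,000.00 × 4.905 = HKD 241,188,660.00
HKD 241,188,660.00 ÷ 5.761 = SGD 41,865,762.89
SGD 41,865,762.89 ÷ 0.8294 = NZD 50,477,167.70
Profit = NZD 50,477,167.70 − NZD 49,172,000.00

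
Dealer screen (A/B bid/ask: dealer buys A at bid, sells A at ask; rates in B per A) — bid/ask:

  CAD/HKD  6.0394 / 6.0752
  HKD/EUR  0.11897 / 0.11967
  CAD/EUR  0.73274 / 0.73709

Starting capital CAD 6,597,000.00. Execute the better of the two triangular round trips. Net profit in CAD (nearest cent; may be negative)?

Best loop CAD → EUR → HKD → CAD:
CAD 6,597,000.00 × 0.73274 (sell CAD at bid) = EUR 4,833,885.78
EUR 4,833,885.78 ÷ 0.11967 (buy HKD at ask) = HKD 40,393,463.52
HKD 40,393,463.52 ÷ 6.0752 (buy CAD at ask) = CAD 6,648,910.90

Net profit: CAD 51,910.90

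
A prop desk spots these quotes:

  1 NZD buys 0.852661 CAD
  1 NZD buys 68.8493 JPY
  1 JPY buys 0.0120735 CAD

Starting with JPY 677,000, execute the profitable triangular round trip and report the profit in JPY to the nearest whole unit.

Profit: JPY 17,436

Profitable loop is JPY → NZD → CAD → JPY:
JPY 677,000 ÷ 68.8493 = NZD 9,833.07
NZD 9,833.07 × 0.852661 = CAD 8,384.28
CAD 8,384.28 ÷ 0.0120735 = JPY 694,436
Profit = JPY 694,436 − JPY 677,000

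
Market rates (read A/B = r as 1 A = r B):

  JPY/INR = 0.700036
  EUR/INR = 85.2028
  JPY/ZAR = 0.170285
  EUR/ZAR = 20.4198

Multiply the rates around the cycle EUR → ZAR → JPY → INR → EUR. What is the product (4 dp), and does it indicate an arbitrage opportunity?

0.9852 (arbitrage exists)

Around EUR → ZAR → JPY → INR → EUR: 1 × 20.4198 ÷ 0.170285 × 0.700036 ÷ 85.2028 = 0.985239
Product < 1; profitable direction is EUR → INR → JPY → ZAR → EUR.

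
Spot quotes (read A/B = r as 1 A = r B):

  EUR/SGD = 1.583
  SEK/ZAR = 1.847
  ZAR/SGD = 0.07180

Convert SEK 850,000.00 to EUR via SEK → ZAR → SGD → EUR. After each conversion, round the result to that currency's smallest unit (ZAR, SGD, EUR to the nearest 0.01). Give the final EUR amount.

EUR 71,208.09

SEK 850,000.00 × 1.847 = ZAR 1,569,950.00
ZAR 1,569,950.00 × 0.07180 = SGD 112,722.41
SGD 112,722.41 ÷ 1.583 = EUR 71,208.09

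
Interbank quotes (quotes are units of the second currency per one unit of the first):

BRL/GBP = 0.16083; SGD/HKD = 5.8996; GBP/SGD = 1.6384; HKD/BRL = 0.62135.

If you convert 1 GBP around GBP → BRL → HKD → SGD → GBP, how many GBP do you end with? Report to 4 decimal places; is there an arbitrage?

Around GBP → BRL → HKD → SGD → GBP: 1 ÷ 0.16083 ÷ 0.62135 ÷ 5.8996 ÷ 1.6384 = 1.035271
Product > 1; profitable direction is GBP → BRL → HKD → SGD → GBP.

1.0353 (arbitrage exists)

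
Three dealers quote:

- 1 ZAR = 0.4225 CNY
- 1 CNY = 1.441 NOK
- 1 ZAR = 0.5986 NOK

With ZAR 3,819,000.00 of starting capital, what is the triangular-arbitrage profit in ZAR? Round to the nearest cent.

Profitable loop is ZAR → CNY → NOK → ZAR:
ZAR 3,819,000.00 × 0.4225 = CNY 1,613,527.50
CNY 1,613,527.50 × 1.441 = NOK 2,325,093.13
NOK 2,325,093.13 ÷ 0.5986 = ZAR 3,884,218.39
Profit = ZAR 3,884,218.39 − ZAR 3,819,000.00

Profit: ZAR 65,218.39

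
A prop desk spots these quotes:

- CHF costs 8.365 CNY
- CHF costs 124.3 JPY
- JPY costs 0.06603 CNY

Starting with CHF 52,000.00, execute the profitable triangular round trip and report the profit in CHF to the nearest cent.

Profit: CHF 997.68

Profitable loop is CHF → CNY → JPY → CHF:
CHF 52,000.00 × 8.365 = CNY 434,980.00
CNY 434,980.00 ÷ 0.06603 = JPY 6,587,612
JPY 6,587,612 ÷ 124.3 = CHF 52,997.68
Profit = CHF 52,997.68 − CHF 52,000.00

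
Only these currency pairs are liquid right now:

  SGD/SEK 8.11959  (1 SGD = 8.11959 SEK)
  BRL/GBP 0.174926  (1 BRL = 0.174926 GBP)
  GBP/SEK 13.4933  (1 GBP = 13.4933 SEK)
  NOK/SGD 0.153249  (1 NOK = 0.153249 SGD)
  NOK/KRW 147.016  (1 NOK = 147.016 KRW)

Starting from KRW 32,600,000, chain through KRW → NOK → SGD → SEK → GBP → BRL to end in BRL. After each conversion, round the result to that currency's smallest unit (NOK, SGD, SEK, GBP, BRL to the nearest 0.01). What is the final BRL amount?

KRW 32,600,000 ÷ 147.016 = NOK 221,744.57
NOK 221,744.57 × 0.153249 = SGD 33,982.13
SGD 33,982.13 × 8.11959 = SEK 275,920.96
SEK 275,920.96 ÷ 13.4933 = GBP 20,448.74
GBP 20,448.74 ÷ 0.174926 = BRL 116,899.37

BRL 116,899.37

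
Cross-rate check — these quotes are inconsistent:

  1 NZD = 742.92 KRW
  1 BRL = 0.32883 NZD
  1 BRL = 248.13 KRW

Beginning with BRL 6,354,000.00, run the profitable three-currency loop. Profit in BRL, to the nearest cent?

Profitable loop is BRL → KRW → NZD → BRL:
BRL 6,354,000.00 × 248.13 = KRW 1,576,618,020
KRW 1,576,618,020 ÷ 742.92 = NZD 2,122,190.84
NZD 2,122,190.84 ÷ 0.32883 = BRL 6,453,762.86
Profit = BRL 6,453,762.86 − BRL 6,354,000.00

Profit: BRL 99,762.86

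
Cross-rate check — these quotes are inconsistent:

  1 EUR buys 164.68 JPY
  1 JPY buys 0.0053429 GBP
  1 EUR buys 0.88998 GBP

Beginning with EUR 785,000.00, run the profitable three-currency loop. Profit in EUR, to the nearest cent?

Profitable loop is EUR → GBP → JPY → EUR:
EUR 785,000.00 × 0.88998 = GBP 698,634.30
GBP 698,634.30 ÷ 0.0053429 = JPY 130,759,382
JPY 130,759,382 ÷ 164.68 = EUR 794,021.02
Profit = EUR 794,021.02 − EUR 785,000.00

Profit: EUR 9,021.02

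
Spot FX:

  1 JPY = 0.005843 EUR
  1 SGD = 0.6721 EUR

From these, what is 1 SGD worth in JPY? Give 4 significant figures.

SGD/JPY = 115.0

1 SGD × 0.6721 = 0.6721 EUR
0.6721 EUR ÷ 0.005843 = 115.027 JPY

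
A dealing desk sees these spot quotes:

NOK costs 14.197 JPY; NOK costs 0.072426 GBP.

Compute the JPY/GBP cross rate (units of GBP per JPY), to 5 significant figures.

1 JPY ÷ 14.197 = 0.0704374 NOK
0.0704374 NOK × 0.072426 = 0.0051015 GBP

JPY/GBP = 0.0051015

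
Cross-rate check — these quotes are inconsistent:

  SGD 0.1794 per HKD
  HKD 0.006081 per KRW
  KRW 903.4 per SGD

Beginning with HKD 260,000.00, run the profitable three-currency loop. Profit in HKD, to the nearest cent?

Profitable loop is HKD → KRW → SGD → HKD:
HKD 260,000.00 ÷ 0.006081 = KRW 42,756,126
KRW 42,756,126 ÷ 903.4 = SGD 47,328.01
SGD 47,328.01 ÷ 0.1794 = HKD 263,812.77
Profit = HKD 263,812.77 − HKD 260,000.00

Profit: HKD 3,812.77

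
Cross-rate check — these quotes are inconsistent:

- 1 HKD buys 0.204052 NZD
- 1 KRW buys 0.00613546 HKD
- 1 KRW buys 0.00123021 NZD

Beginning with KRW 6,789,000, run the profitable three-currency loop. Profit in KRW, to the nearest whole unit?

Profit: KRW 119,990

Profitable loop is KRW → HKD → NZD → KRW:
KRW 6,789,000 × 0.00613546 = HKD 41,653.64
HKD 41,653.64 × 0.204052 = NZD 8,499.51
NZD 8,499.51 ÷ 0.00123021 = KRW 6,908,990
Profit = KRW 6,908,990 − KRW 6,789,000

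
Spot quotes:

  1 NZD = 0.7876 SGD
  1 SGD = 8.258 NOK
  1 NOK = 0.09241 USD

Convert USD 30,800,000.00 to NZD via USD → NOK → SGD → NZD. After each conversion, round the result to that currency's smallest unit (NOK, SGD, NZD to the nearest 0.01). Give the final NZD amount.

USD 30,800,000.00 ÷ 0.09241 = NOK 333,297,262.20
NOK 333,297,262.20 ÷ 8.258 = SGD 40,360,530.66
SGD 40,360,530.66 ÷ 0.7876 = NZD 51,244,960.21

NZD 51,244,960.21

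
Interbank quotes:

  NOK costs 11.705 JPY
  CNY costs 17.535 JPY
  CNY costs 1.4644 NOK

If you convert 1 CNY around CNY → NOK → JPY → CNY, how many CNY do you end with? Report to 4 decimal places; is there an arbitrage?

Around CNY → NOK → JPY → CNY: 1 × 1.4644 × 11.705 ÷ 17.535 = 0.977519
Product < 1; profitable direction is CNY → JPY → NOK → CNY.

0.9775 (arbitrage exists)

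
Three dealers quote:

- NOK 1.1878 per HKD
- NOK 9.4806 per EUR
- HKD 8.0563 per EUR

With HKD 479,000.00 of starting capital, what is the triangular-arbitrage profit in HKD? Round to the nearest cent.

Profitable loop is HKD → NOK → EUR → HKD:
HKD 479,000.00 × 1.1878 = NOK 568,956.20
NOK 568,956.20 ÷ 9.4806 = EUR 60,012.68
EUR 60,012.68 × 8.0563 = HKD 483,480.14
Profit = HKD 483,480.14 − HKD 479,000.00

Profit: HKD 4,480.14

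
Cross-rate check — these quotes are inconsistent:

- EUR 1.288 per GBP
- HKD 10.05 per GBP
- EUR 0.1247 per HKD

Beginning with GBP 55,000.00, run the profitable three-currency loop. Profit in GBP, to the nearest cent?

Profitable loop is GBP → EUR → HKD → GBP:
GBP 55,000.00 × 1.288 = EUR 70,840.00
EUR 70,840.00 ÷ 0.1247 = HKD 568,083.40
HKD 568,083.40 ÷ 10.05 = GBP 56,525.71
Profit = GBP 56,525.71 − GBP 55,000.00

Profit: GBP 1,525.71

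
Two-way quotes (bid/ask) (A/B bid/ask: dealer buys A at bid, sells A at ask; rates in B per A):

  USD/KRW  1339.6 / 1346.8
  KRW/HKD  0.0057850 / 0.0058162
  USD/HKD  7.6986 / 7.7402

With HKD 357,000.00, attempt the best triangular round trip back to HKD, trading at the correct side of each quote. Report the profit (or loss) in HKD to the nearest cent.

Best loop HKD → USD → KRW → HKD:
HKD 357,000.00 ÷ 7.7402 (buy USD at ask) = USD 46,122.84
USD 46,122.84 × 1339.6 (sell USD at bid) = KRW 61,786,155
KRW 61,786,155 × 0.0057850 (sell KRW at bid) = HKD 357,432.91

Net profit: HKD 432.91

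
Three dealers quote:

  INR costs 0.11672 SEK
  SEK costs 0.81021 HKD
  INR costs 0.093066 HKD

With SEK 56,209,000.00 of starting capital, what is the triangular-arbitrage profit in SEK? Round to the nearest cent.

Profit: SEK 906,987.35

Profitable loop is SEK → HKD → INR → SEK:
SEK 56,209,000.00 × 0.81021 = HKD 45,541,093.89
HKD 45,541,093.89 ÷ 0.093066 = INR 489,341,906.71
INR 489,341,906.71 × 0.11672 = SEK 57,115,987.35
Profit = SEK 57,115,987.35 − SEK 56,209,000.00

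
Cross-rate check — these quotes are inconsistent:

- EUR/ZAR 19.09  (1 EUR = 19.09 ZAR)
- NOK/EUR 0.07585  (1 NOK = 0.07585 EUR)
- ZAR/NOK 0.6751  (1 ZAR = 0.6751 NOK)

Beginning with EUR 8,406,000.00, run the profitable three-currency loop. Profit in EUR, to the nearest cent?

Profitable loop is EUR → NOK → ZAR → EUR:
EUR 8,406,000.00 ÷ 0.07585 = NOK 110,823,994.73
NOK 110,823,994.73 ÷ 0.6751 = ZAR 164,159,375.98
ZAR 164,159,375.98 ÷ 19.09 = EUR 8,599,233.94
Profit = EUR 8,599,233.94 − EUR 8,406,000.00

Profit: EUR 193,233.94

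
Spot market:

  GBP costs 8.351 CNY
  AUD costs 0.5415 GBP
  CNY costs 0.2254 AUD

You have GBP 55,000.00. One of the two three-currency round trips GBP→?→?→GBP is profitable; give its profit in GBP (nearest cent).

Profit: GBP 1,060.06

Profitable loop is GBP → CNY → AUD → GBP:
GBP 55,000.00 × 8.351 = CNY 459,305.00
CNY 459,305.00 × 0.2254 = AUD 103,527.35
AUD 103,527.35 × 0.5415 = GBP 56,060.06
Profit = GBP 56,060.06 − GBP 55,000.00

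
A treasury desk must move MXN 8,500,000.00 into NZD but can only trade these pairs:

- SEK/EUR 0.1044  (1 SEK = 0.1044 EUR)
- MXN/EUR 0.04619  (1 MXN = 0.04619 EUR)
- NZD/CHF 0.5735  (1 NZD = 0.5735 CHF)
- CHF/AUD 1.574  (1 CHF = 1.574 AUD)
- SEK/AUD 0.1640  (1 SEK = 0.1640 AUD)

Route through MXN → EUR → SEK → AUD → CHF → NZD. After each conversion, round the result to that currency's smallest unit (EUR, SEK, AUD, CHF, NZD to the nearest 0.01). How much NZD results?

NZD 683,238.12

MXN 8,500,000.00 × 0.04619 = EUR 392,615.00
EUR 392,615.00 ÷ 0.1044 = SEK 3,760,680.08
SEK 3,760,680.08 × 0.1640 = AUD 616,751.53
AUD 616,751.53 ÷ 1.574 = CHF 391,837.06
CHF 391,837.06 ÷ 0.5735 = NZD 683,238.12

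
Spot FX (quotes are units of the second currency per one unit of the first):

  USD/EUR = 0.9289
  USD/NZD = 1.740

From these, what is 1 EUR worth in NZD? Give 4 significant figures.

EUR/NZD = 1.873

1 EUR ÷ 0.9289 = 1.07654 USD
1.07654 USD × 1.740 = 1.87318 NZD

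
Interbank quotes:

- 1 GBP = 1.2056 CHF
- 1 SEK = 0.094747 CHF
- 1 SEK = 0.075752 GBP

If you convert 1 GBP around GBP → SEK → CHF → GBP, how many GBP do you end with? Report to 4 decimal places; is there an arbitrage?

Around GBP → SEK → CHF → GBP: 1 ÷ 0.075752 × 0.094747 ÷ 1.2056 = 1.037452
Product > 1; profitable direction is GBP → SEK → CHF → GBP.

1.0375 (arbitrage exists)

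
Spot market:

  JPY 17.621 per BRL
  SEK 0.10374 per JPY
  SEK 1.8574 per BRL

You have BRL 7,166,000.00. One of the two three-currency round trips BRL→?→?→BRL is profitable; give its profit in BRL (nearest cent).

Profitable loop is BRL → SEK → JPY → BRL:
BRL 7,166,000.00 × 1.8574 = SEK 13,310,128.40
SEK 13,310,128.40 ÷ 0.10374 = JPY 128,302,761
JPY 128,302,761 ÷ 17.621 = BRL 7,281,241.74
Profit = BRL 7,281,241.74 − BRL 7,166,000.00

Profit: BRL 115,241.74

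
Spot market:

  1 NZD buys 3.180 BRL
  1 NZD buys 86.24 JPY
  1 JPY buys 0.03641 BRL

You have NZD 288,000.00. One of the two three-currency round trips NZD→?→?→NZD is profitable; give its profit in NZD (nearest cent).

Profitable loop is NZD → BRL → JPY → NZD:
NZD 288,000.00 × 3.180 = BRL 915,840.00
BRL 915,840.00 ÷ 0.03641 = JPY 25,153,529
JPY 25,153,529 ÷ 86.24 = NZD 291,668.94
Profit = NZD 291,668.94 − NZD 288,000.00

Profit: NZD 3,668.94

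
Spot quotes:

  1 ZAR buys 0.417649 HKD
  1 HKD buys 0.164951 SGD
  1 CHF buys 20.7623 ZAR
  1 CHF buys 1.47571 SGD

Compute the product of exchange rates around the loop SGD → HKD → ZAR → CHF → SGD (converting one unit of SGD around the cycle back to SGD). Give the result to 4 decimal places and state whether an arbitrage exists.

Around SGD → HKD → ZAR → CHF → SGD: 1 ÷ 0.164951 ÷ 0.417649 ÷ 20.7623 × 1.47571 = 1.031714
Product > 1; profitable direction is SGD → HKD → ZAR → CHF → SGD.

1.0317 (arbitrage exists)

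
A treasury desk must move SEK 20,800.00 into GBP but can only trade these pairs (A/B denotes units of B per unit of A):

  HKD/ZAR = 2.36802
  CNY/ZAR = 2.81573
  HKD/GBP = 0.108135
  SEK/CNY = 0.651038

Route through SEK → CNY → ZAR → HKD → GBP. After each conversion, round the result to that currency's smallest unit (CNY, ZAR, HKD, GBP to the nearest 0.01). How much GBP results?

SEK 20,800.00 × 0.651038 = CNY 13,541.59
CNY 13,541.59 × 2.81573 = ZAR 38,129.46
ZAR 38,129.46 ÷ 2.36802 = HKD 16,101.83
HKD 16,101.83 × 0.108135 = GBP 1,741.17

GBP 1,741.17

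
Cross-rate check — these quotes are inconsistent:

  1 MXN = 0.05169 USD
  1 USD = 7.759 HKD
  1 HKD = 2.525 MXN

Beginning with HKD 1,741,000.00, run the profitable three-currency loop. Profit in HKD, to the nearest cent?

Profit: HKD 22,081.70

Profitable loop is HKD → MXN → USD → HKD:
HKD 1,741,000.00 × 2.525 = MXN 4,396,025.00
MXN 4,396,025.00 × 0.05169 = USD 227,230.53
USD 227,230.53 × 7.759 = HKD 1,763,081.70
Profit = HKD 1,763,081.70 − HKD 1,741,000.00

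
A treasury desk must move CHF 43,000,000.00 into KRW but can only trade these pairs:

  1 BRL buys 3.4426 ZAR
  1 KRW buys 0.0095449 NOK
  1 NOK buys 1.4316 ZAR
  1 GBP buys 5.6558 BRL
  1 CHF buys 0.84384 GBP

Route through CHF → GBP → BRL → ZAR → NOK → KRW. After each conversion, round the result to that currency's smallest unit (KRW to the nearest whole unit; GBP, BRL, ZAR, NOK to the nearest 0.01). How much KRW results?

CHF 43,000,000.00 × 0.84384 = GBP 36,285,120.00
GBP 36,285,120.00 × 5.6558 = BRL 205,221,381.70
BRL 205,221,381.70 × 3.4426 = ZAR 706,495,128.64
ZAR 706,495,128.64 ÷ 1.4316 = NOK 493,500,369.27
NOK 493,500,369.27 ÷ 0.0095449 = KRW 51,703,042,386

KRW 51,703,042,386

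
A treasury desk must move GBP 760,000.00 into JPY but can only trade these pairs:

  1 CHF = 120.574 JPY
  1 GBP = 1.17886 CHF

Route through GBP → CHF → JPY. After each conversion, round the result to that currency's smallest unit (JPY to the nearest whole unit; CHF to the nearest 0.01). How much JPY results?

JPY 108,026,298

GBP 760,000.00 × 1.17886 = CHF 895,933.60
CHF 895,933.60 × 120.574 = JPY 108,026,298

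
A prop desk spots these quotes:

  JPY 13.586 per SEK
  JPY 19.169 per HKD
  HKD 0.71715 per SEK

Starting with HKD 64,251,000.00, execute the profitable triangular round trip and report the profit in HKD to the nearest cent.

Profitable loop is HKD → JPY → SEK → HKD:
HKD 64,251,000.00 × 19.169 = JPY 1,231,627,419
JPY 1,231,627,419 ÷ 13.586 = SEK 90,654,160.09
SEK 90,654,160.09 × 0.71715 = HKD 65,012,630.91
Profit = HKD 65,012,630.91 − HKD 64,251,000.00

Profit: HKD 761,630.91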